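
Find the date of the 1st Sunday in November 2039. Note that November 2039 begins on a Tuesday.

November 2039 begins on a Tuesday, so the first Sunday is November 6 (5 days later).

6 November 2039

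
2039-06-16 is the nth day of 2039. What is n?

167

Days in months before June: 31 + 28 + 31 + 30 + 31 = 151.
Plus 16 days into June → day 167.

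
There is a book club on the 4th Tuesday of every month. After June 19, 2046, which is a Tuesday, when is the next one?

June 26, 2046

June 2046 starts on a Friday; its first Tuesday is the 5th, so the 4th Tuesday is the 26th — June 26, 2046.
June 26, 2046 is after June 19, 2046, so that is the next one.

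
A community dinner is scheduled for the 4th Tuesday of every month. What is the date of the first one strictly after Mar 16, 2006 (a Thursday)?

Mar 2006 starts on a Wednesday; its first Tuesday is the 7th, so the 4th Tuesday is the 28th — Mar 28, 2006.
Mar 28, 2006 is after Mar 16, 2006, so that is the next one.

Mar 28, 2006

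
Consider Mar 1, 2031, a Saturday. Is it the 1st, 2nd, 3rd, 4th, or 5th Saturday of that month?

Day 1 falls in week ⌈1/7⌉ of the month.
Days 1–7 hold the 1st Saturday, 8–14 the 2nd, 15–21 the 3rd, 22–28 the 4th, 29–31 the 5th.
1 is in the range for the 1st.

1st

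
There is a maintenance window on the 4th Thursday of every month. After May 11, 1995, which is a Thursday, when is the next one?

May 25, 1995

May 1995 starts on a Monday; its first Thursday is the 4th, so the 4th Thursday is the 25th — May 25, 1995.
May 25, 1995 is after May 11, 1995, so that is the next one.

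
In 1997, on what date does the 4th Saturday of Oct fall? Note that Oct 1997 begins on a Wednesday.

Oct 1997 begins on a Wednesday, so the first Saturday is Oct 4 (3 days later).
The 4th Saturday is 3 weeks later: 4 + 21 = 25.

Oct 25, 1997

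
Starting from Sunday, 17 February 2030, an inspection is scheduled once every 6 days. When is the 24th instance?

The 24th occurrence is 23 intervals after the first: 23 × 6 = 138 days after 17 February 2030.
February has 28 days — 11 days to the end of February leaves 127.
March has 31 days (96 left).
April has 30 days (66 left).
May has 31 days (35 left).
June has 30 days (5 left).
5 days into July → 5 July 2030.

5 July 2030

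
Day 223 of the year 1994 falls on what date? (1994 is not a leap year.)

August 11, 1994

January has 31 days (223 − 31 = 192 remain).
February has 28 days (192 − 28 = 164 remain).
March has 31 days (164 − 31 = 133 remain).
April has 30 days (133 − 30 = 103 remain).
May has 31 days (103 − 31 = 72 remain).
June has 30 days (72 − 30 = 42 remain).
July has 31 days (42 − 31 = 11 remain).
11 into August → August 11.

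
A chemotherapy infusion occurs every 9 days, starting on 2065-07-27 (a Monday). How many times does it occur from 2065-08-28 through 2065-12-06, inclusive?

11

Occurrences land 9·i days after 2065-07-27 for i = 0, 1, 2, …
2065-08-28 is 32 days after the start; 32 ÷ 9 = 3 remainder 5; since the remainder is 5, round up to i = 4. First occurrence in the window: #5 on 2065-09-01 (4×9 = 36 days in).
2065-12-06 is 132 days after the start; 132 ÷ 9 = 14 remainder 6. Last occurrence in the window: #15 on 2065-11-30.
Occurrences #5 through #15: 11 in total.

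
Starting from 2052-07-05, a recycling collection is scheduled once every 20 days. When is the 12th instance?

The 12th occurrence is 11 intervals after the first: 11 × 20 = 220 days after 2052-07-05.
July has 31 days — 26 days to the end of July leaves 194.
August has 31 days (163 left).
September has 30 days (133 left).
October has 31 days (102 left).
November has 30 days (72 left).
December has 31 days (41 left).
January has 31 days (10 left).
10 days into February → 2053-02-10.

2053-02-10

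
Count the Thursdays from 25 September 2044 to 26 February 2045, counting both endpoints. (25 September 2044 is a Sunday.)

25 September 2044 is a Sunday; the first Thursday on or after it is 29 September 2044 (4 days later).
From 29 September 2044 to 26 February 2045: 1 + 31 + 30 + 31 + 31 + 26 = 150 days (rest of September, October, November, December, January, February).
150 ÷ 7 = 21 full weeks with remainder 3, so 21 more Thursdays after the first → 22.

22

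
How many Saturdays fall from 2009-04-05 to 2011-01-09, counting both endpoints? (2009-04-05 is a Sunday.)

92

2009-04-05 is a Sunday; the first Saturday on or after it is 2009-04-11 (6 days later).
From 2009-04-11 to 2011-01-09: 264 + 365 + 9 = 638 days (rest of 2009, 2010, to 2011-01-09 in 2011).
638 ÷ 7 = 91 full weeks with remainder 1, so 91 more Saturdays after the first → 92.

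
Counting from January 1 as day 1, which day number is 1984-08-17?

Days in months before August: 31 + 29 + 31 + 30 + 31 + 30 + 31 = 213.
Plus 17 days into August → day 230.

230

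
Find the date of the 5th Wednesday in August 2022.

August 31, 2022

The first Wednesday of August 2022 is August 3.
The 5th Wednesday is 4 weeks later: 3 + 28 = 31.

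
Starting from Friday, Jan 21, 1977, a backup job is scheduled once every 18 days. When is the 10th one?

Jul 2, 1977

The 10th occurrence is 9 intervals after the first: 9 × 18 = 162 days after Jan 21, 1977.
Jan has 31 days — 10 days to the end of Jan leaves 152.
Feb has 28 days (124 left).
Mar has 31 days (93 left).
Apr has 30 days (63 left).
May has 31 days (32 left).
Jun has 30 days (2 left).
2 days into Jul → Jul 2, 1977.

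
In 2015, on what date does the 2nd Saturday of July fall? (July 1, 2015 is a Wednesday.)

July 2015 begins on a Wednesday, so the first Saturday is July 4 (3 days later).
The 2nd Saturday is 1 weeks later: 4 + 7 = 11.

July 11, 2015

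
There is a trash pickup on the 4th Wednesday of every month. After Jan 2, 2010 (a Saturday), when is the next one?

Jan 27, 2010

Jan 2010 starts on a Friday; its first Wednesday is the 6th, so the 4th Wednesday is the 27th — Jan 27, 2010.
Jan 27, 2010 is after Jan 2, 2010, so that is the next one.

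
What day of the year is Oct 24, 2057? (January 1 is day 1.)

297

Days in months before Oct: 31 + 28 + 31 + 30 + 31 + 30 + 31 + 31 + 30 = 273.
Plus 24 days into Oct → day 297.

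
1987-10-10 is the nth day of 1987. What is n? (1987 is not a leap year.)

283

Days in months before October: 31 + 28 + 31 + 30 + 31 + 30 + 31 + 31 + 30 = 273.
Plus 10 days into October → day 283.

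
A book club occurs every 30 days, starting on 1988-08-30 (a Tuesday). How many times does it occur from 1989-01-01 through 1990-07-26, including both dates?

19

Occurrences land 30·i days after 1988-08-30 for i = 0, 1, 2, …
1989-01-01 is 124 days after the start; 124 ÷ 30 = 4 remainder 4; since the remainder is 4, round up to i = 5. First occurrence in the window: #6 on 1989-01-27 (5×30 = 150 days in).
1990-07-26 is 695 days after the start; 695 ÷ 30 = 23 remainder 5. Last occurrence in the window: #24 on 1990-07-21.
Occurrences #6 through #24: 19 in total.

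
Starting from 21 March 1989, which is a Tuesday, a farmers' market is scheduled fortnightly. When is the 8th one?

The 8th occurrence is 7 intervals after the first: 7 × 14 = 98 days after 21 March 1989.
March has 31 days — 10 days to the end of March leaves 88.
April has 30 days (58 left).
May has 31 days (27 left).
27 days into June → 27 June 1989.

27 June 1989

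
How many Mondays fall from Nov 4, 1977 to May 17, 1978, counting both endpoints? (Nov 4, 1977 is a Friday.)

Nov 4, 1977 is a Friday; the first Monday on or after it is Nov 7, 1977 (3 days later).
From Nov 7, 1977 to May 17, 1978: 23 + 31 + 31 + 28 + 31 + 30 + 17 = 191 days (rest of Nov, Dec, Jan, Feb, Mar, Apr, May).
191 ÷ 7 = 27 full weeks with remainder 2, so 27 more Mondays after the first → 28.

28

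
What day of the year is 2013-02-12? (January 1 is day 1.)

Days in months before February: 31 = 31.
Plus 12 days into February → day 43.

43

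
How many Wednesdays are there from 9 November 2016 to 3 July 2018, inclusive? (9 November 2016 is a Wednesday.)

9 November 2016 is a Wednesday; the first Wednesday on or after it is 9 November 2016.
From 9 November 2016 to 3 July 2018: 52 + 365 + 184 = 601 days (rest of 2016, 2017, to 3 July 2018 in 2018).
601 ÷ 7 = 85 full weeks with remainder 6, so 85 more Wednesdays after the first → 86.

86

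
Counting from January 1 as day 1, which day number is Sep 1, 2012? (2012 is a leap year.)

245

Days in months before Sep: 31 + 29 + 31 + 30 + 31 + 30 + 31 + 31 = 244.
Plus 1 day into Sep → day 245.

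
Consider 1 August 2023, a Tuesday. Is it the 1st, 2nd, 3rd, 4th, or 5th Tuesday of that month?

Day 1 falls in week ⌈1/7⌉ of the month.
Days 1–7 hold the 1st Tuesday, 8–14 the 2nd, 15–21 the 3rd, 22–28 the 4th, 29–31 the 5th.
1 is in the range for the 1st.

1st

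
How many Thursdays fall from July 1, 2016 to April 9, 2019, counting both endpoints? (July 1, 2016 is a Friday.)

July 1, 2016 is a Friday; the first Thursday on or after it is July 7, 2016 (6 days later).
From July 7, 2016 to April 9, 2019: 177 + 365 + 365 + 99 = 1006 days (rest of 2016, 2017, 2018, to April 9, 2019 in 2019).
1006 ÷ 7 = 143 full weeks with remainder 5, so 143 more Thursdays after the first → 144.

144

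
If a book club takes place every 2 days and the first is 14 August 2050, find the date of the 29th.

The 29th occurrence is 28 intervals after the first: 28 × 2 = 56 days after 14 August 2050.
August has 31 days — 17 days to the end of August leaves 39.
September has 30 days (9 left).
9 days into October → 9 October 2050.

9 October 2050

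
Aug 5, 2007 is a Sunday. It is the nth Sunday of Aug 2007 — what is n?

Day 5 falls in week ⌈5/7⌉ of the month.
Days 1–7 hold the 1st Sunday, 8–14 the 2nd, 15–21 the 3rd, 22–28 the 4th, 29–31 the 5th.
5 is in the range for the 1st.

1st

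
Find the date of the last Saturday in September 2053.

2053-09-27

The first Saturday of September 2053 is September 6.
September 2053 has 30 days. Adding weeks: 6, 13, 20, 27 — the last one ≤ 30 is the 27th.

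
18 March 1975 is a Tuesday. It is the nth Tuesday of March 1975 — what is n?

3rd

Day 18 falls in week ⌈18/7⌉ of the month.
Days 1–7 hold the 1st Tuesday, 8–14 the 2nd, 15–21 the 3rd, 22–28 the 4th, 29–31 the 5th.
18 is in the range for the 3rd.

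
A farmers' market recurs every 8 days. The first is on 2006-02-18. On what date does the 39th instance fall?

2006-12-19

The 39th occurrence is 38 intervals after the first: 38 × 8 = 304 days after 2006-02-18.
February has 28 days — 10 days to the end of February leaves 294.
March has 31 days (263 left).
April has 30 days (233 left).
May has 31 days (202 left).
June has 30 days (172 left).
July has 31 days (141 left).
August has 31 days (110 left).
September has 30 days (80 left).
October has 31 days (49 left).
November has 30 days (19 left).
19 days into December → 2006-12-19.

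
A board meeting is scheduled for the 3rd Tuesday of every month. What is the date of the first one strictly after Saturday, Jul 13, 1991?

Jul 1991 starts on a Monday; its first Tuesday is the 2nd, so the 3rd Tuesday is the 16th — Jul 16, 1991.
Jul 16, 1991 is after Jul 13, 1991, so that is the next one.

Jul 16, 1991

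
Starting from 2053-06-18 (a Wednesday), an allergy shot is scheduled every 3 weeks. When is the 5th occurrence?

2053-09-10

The 5th occurrence is 4 intervals after the first: 4 × 21 = 84 days after 2053-06-18.
June has 30 days — 12 days to the end of June leaves 72.
July has 31 days (41 left).
August has 31 days (10 left).
10 days into September → 2053-09-10.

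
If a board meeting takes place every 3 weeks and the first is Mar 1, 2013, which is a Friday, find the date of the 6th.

The 6th occurrence is 5 intervals after the first: 5 × 21 = 105 days after Mar 1, 2013.
Mar has 31 days — 30 days to the end of Mar leaves 75.
Apr has 30 days (45 left).
May has 31 days (14 left).
14 days into Jun → Jun 14, 2013.

Jun 14, 2013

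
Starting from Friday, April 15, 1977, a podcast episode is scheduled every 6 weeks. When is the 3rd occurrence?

July 8, 1977

The 3rd occurrence is 2 intervals after the first: 2 × 42 = 84 days after April 15, 1977.
April has 30 days — 15 days to the end of April leaves 69.
May has 31 days (38 left).
June has 30 days (8 left).
8 days into July → July 8, 1977.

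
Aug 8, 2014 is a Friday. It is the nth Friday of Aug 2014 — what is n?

Day 8 falls in week ⌈8/7⌉ of the month.
Days 1–7 hold the 1st Friday, 8–14 the 2nd, 15–21 the 3rd, 22–28 the 4th, 29–31 the 5th.
8 is in the range for the 2nd.

2nd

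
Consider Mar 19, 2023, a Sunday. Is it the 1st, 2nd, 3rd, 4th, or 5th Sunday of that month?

Day 19 falls in week ⌈19/7⌉ of the month.
Days 1–7 hold the 1st Sunday, 8–14 the 2nd, 15–21 the 3rd, 22–28 the 4th, 29–31 the 5th.
19 is in the range for the 3rd.

3rd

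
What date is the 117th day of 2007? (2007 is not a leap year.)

Jan has 31 days (117 − 31 = 86 remain).
Feb has 28 days (86 − 28 = 58 remain).
Mar has 31 days (58 − 31 = 27 remain).
27 into Apr → Apr 27.

Apr 27, 2007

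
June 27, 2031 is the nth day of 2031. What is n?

Days in months before June: 31 + 28 + 31 + 30 + 31 = 151.
Plus 27 days into June → day 178.

178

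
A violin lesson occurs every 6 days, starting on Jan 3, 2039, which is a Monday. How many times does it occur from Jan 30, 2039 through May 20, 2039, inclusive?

18

Occurrences land 6·i days after Jan 3, 2039 for i = 0, 1, 2, …
Jan 30, 2039 is 27 days after the start; 27 ÷ 6 = 4 remainder 3; since the remainder is 3, round up to i = 5. First occurrence in the window: #6 on Feb 2, 2039 (5×6 = 30 days in).
May 20, 2039 is 137 days after the start; 137 ÷ 6 = 22 remainder 5. Last occurrence in the window: #23 on May 15, 2039.
Occurrences #6 through #23: 18 in total.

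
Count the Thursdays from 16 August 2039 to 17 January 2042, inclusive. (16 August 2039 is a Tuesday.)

16 August 2039 is a Tuesday; the first Thursday on or after it is 18 August 2039 (2 days later).
From 18 August 2039 to 17 January 2042: 135 + 366 + 365 + 17 = 883 days (rest of 2039, 2040, 2041, to 17 January 2042 in 2042).
883 ÷ 7 = 126 full weeks with remainder 1, so 126 more Thursdays after the first → 127.

127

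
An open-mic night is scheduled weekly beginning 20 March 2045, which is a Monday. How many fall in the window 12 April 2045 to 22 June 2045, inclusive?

10

Occurrences land 7·i days after 20 March 2045 for i = 0, 1, 2, …
12 April 2045 is 23 days after the start; 23 ÷ 7 = 3 remainder 2; since the remainder is 2, round up to i = 4. First occurrence in the window: #5 on 17 April 2045 (4×7 = 28 days in).
22 June 2045 is 94 days after the start; 94 ÷ 7 = 13 remainder 3. Last occurrence in the window: #14 on 19 June 2045.
Occurrences #5 through #14: 10 in total.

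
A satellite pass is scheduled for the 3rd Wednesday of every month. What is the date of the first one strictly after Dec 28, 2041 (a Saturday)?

Dec 2041 starts on a Sunday; its first Wednesday is the 4th, so the 3rd Wednesday is the 18th — Dec 18, 2041.
That is not after Dec 28, 2041, so look at Jan 2042.
Jan 2042 starts on a Wednesday; its first Wednesday is the 1st, so the 3rd Wednesday is the 15th — Jan 15, 2042.

Jan 15, 2042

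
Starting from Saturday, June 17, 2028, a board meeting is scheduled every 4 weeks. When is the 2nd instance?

The 2nd occurrence is 1 interval after the first: 1 × 28 = 28 days after June 17, 2028.
June has 30 days — 13 days to the end of June leaves 15.
15 days into July → July 15, 2028.

July 15, 2028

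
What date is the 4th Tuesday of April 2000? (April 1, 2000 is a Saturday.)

April 25, 2000

April 2000 begins on a Saturday, so the first Tuesday is April 4 (3 days later).
The 4th Tuesday is 3 weeks later: 4 + 21 = 25.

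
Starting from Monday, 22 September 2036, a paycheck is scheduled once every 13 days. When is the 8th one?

22 December 2036

The 8th occurrence is 7 intervals after the first: 7 × 13 = 91 days after 22 September 2036.
September has 30 days — 8 days to the end of September leaves 83.
October has 31 days (52 left).
November has 30 days (22 left).
22 days into December → 22 December 2036.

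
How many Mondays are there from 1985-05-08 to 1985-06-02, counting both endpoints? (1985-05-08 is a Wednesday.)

1985-05-08 is a Wednesday; the first Monday on or after it is 1985-05-13 (5 days later).
From 1985-05-13 to 1985-06-02: 18 + 2 = 20 days (rest of May, June).
20 ÷ 7 = 2 full weeks with remainder 6, so 2 more Mondays after the first → 3.

3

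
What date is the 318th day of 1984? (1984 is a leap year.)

13 November 1984

January has 31 days (318 − 31 = 287 remain).
February has 29 days (287 − 29 = 258 remain).
March has 31 days (258 − 31 = 227 remain).
April has 30 days (227 − 30 = 197 remain).
May has 31 days (197 − 31 = 166 remain).
June has 30 days (166 − 30 = 136 remain).
July has 31 days (136 − 31 = 105 remain).
August has 31 days (105 − 31 = 74 remain).
September has 30 days (74 − 30 = 44 remain).
October has 31 days (44 − 31 = 13 remain).
13 into November → November 13.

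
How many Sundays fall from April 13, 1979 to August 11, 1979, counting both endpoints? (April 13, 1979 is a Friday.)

17

April 13, 1979 is a Friday; the first Sunday on or after it is April 15, 1979 (2 days later).
From April 15, 1979 to August 11, 1979: 15 + 31 + 30 + 31 + 11 = 118 days (rest of April, May, June, July, August).
118 ÷ 7 = 16 full weeks with remainder 6, so 16 more Sundays after the first → 17.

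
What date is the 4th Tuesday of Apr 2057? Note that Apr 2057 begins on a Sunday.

Apr 2057 begins on a Sunday, so the first Tuesday is Apr 3 (2 days later).
The 4th Tuesday is 3 weeks later: 3 + 21 = 24.

Apr 24, 2057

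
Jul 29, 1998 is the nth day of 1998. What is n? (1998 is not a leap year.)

210

Days in months before Jul: 31 + 28 + 31 + 30 + 31 + 30 = 181.
Plus 29 days into Jul → day 210.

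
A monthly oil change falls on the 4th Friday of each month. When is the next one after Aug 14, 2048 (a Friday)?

Aug 2048 starts on a Saturday; its first Friday is the 7th, so the 4th Friday is the 28th — Aug 28, 2048.
Aug 28, 2048 is after Aug 14, 2048, so that is the next one.

Aug 28, 2048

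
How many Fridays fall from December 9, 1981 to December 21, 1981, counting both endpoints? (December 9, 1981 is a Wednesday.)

2

December 9, 1981 is a Wednesday; the first Friday on or after it is December 11, 1981 (2 days later).
From December 11, 1981 to December 21, 1981 is 21 − 11 = 10 days.
10 ÷ 7 = 1 full weeks with remainder 3, so 1 more Fridays after the first → 2.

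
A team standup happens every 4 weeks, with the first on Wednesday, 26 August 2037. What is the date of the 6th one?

13 January 2038

The 6th occurrence is 5 intervals after the first: 5 × 28 = 140 days after 26 August 2037.
August has 31 days — 5 days to the end of August leaves 135.
September has 30 days (105 left).
October has 31 days (74 left).
November has 30 days (44 left).
December has 31 days (13 left).
13 days into January → 13 January 2038.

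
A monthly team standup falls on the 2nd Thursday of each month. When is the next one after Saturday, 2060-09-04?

2060-09-09

September 2060 starts on a Wednesday; its first Thursday is the 2nd, so the 2nd Thursday is the 9th — 2060-09-09.
2060-09-09 is after 2060-09-04, so that is the next one.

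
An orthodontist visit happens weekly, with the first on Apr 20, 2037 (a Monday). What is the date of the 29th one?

The 29th occurrence is 28 intervals after the first: 28 × 7 = 196 days after Apr 20, 2037.
Apr has 30 days — 10 days to the end of Apr leaves 186.
May has 31 days (155 left).
Jun has 30 days (125 left).
Jul has 31 days (94 left).
Aug has 31 days (63 left).
Sep has 30 days (33 left).
Oct has 31 days (2 left).
2 days into Nov → Nov 2, 2037.

Nov 2, 2037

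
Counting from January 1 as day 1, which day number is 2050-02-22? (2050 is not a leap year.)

Days in months before February: 31 = 31.
Plus 22 days into February → day 53.

53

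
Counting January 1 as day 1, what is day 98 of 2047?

January has 31 days (98 − 31 = 67 remain).
February has 28 days (67 − 28 = 39 remain).
March has 31 days (39 − 31 = 8 remain).
8 into April → April 8.

8 April 2047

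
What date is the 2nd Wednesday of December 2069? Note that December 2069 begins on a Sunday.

December 11, 2069

December 2069 begins on a Sunday, so the first Wednesday is December 4 (3 days later).
The 2nd Wednesday is 1 weeks later: 4 + 7 = 11.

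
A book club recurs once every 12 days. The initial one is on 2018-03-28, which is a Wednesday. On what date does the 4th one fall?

The 4th occurrence is 3 intervals after the first: 3 × 12 = 36 days after 2018-03-28.
March has 31 days — 3 days to the end of March leaves 33.
April has 30 days (3 left).
3 days into May → 2018-05-03.

2018-05-03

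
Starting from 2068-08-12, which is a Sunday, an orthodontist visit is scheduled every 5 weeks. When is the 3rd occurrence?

The 3rd occurrence is 2 intervals after the first: 2 × 35 = 70 days after 2068-08-12.
August has 31 days — 19 days to the end of August leaves 51.
September has 30 days (21 left).
21 days into October → 2068-10-21.

2068-10-21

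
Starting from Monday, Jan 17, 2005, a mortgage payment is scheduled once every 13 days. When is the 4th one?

Feb 25, 2005

The 4th occurrence is 3 intervals after the first: 3 × 13 = 39 days after Jan 17, 2005.
Jan has 31 days — 14 days to the end of Jan leaves 25.
25 days into Feb → Feb 25, 2005.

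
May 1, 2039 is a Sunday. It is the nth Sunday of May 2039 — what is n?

1st

Day 1 falls in week ⌈1/7⌉ of the month.
Days 1–7 hold the 1st Sunday, 8–14 the 2nd, 15–21 the 3rd, 22–28 the 4th, 29–31 the 5th.
1 is in the range for the 1st.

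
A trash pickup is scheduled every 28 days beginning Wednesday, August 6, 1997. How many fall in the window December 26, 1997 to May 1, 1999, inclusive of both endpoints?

17

Occurrences land 28·i days after August 6, 1997 for i = 0, 1, 2, …
December 26, 1997 is 142 days after the start; 142 ÷ 28 = 5 remainder 2; since the remainder is 2, round up to i = 6. First occurrence in the window: #7 on January 21, 1998 (6×28 = 168 days in).
May 1, 1999 is 633 days after the start; 633 ÷ 28 = 22 remainder 17. Last occurrence in the window: #23 on April 14, 1999.
Occurrences #7 through #23: 17 in total.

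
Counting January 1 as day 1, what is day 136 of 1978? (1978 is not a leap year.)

1978-05-16

January has 31 days (136 − 31 = 105 remain).
February has 28 days (105 − 28 = 77 remain).
March has 31 days (77 − 31 = 46 remain).
April has 30 days (46 − 30 = 16 remain).
16 into May → May 16.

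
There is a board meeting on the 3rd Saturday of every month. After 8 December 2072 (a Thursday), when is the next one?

December 2072 starts on a Thursday; its first Saturday is the 3rd, so the 3rd Saturday is the 17th — 17 December 2072.
17 December 2072 is after 8 December 2072, so that is the next one.

17 December 2072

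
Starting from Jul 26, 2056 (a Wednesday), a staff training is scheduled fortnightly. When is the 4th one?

Sep 6, 2056

The 4th occurrence is 3 intervals after the first: 3 × 14 = 42 days after Jul 26, 2056.
Jul has 31 days — 5 days to the end of Jul leaves 37.
Aug has 31 days (6 left).
6 days into Sep → Sep 6, 2056.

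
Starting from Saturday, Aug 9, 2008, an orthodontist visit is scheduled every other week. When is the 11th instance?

Dec 27, 2008

The 11th occurrence is 10 intervals after the first: 10 × 14 = 140 days after Aug 9, 2008.
Aug has 31 days — 22 days to the end of Aug leaves 118.
Sep has 30 days (88 left).
Oct has 31 days (57 left).
Nov has 30 days (27 left).
27 days into Dec → Dec 27, 2008.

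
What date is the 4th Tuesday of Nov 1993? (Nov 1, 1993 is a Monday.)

Nov 1993 begins on a Monday, so the first Tuesday is Nov 2 (1 day later).
The 4th Tuesday is 3 weeks later: 2 + 21 = 23.

Nov 23, 1993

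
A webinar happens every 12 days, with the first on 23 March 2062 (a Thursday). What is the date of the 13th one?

14 August 2062

The 13th occurrence is 12 intervals after the first: 12 × 12 = 144 days after 23 March 2062.
March has 31 days — 8 days to the end of March leaves 136.
April has 30 days (106 left).
May has 31 days (75 left).
June has 30 days (45 left).
July has 31 days (14 left).
14 days into August → 14 August 2062.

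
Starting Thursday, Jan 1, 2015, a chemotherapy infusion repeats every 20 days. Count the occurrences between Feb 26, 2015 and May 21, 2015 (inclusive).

Occurrences land 20·i days after Jan 1, 2015 for i = 0, 1, 2, …
Feb 26, 2015 is 56 days after the start; 56 ÷ 20 = 2 remainder 16; since the remainder is 16, round up to i = 3. First occurrence in the window: #4 on Mar 2, 2015 (3×20 = 60 days in).
May 21, 2015 is 140 days after the start; 140 ÷ 20 = 7 remainder 0. Last occurrence in the window: #8 on May 21, 2015.
Occurrences #4 through #8: 5 in total.

5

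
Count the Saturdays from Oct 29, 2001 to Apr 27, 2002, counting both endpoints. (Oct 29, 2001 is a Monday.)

Oct 29, 2001 is a Monday; the first Saturday on or after it is Nov 3, 2001 (5 days later).
From Nov 3, 2001 to Apr 27, 2002: 27 + 31 + 31 + 28 + 31 + 27 = 175 days (rest of Nov, Dec, Jan, Feb, Mar, Apr).
175 ÷ 7 = 25 full weeks with remainder 0, so 25 more Saturdays after the first → 26.

26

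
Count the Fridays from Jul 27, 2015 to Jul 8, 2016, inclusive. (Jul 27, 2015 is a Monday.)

Jul 27, 2015 is a Monday; the first Friday on or after it is Jul 31, 2015 (4 days later).
From Jul 31, 2015 to Jul 8, 2016: 153 + 190 = 343 days (rest of 2015, to Jul 8, 2016 in 2016).
343 ÷ 7 = 49 full weeks with remainder 0, so 49 more Fridays after the first → 50.

50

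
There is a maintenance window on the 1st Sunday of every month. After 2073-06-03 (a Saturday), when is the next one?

June 2073 starts on a Thursday, so its 1st Sunday is 2073-06-04 (3 days in).
2073-06-04 is after 2073-06-03, so that is the next one.

2073-06-04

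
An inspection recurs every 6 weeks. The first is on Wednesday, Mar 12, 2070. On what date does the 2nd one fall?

Apr 23, 2070

The 2nd occurrence is 1 interval after the first: 1 × 42 = 42 days after Mar 12, 2070.
Mar has 31 days — 19 days to the end of Mar leaves 23.
23 days into Apr → Apr 23, 2070.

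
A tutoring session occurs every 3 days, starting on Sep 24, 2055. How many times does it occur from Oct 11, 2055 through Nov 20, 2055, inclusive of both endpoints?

14

Occurrences land 3·i days after Sep 24, 2055 for i = 0, 1, 2, …
Oct 11, 2055 is 17 days after the start; 17 ÷ 3 = 5 remainder 2; since the remainder is 2, round up to i = 6. First occurrence in the window: #7 on Oct 12, 2055 (6×3 = 18 days in).
Nov 20, 2055 is 57 days after the start; 57 ÷ 3 = 19 remainder 0. Last occurrence in the window: #20 on Nov 20, 2055.
Occurrences #7 through #20: 14 in total.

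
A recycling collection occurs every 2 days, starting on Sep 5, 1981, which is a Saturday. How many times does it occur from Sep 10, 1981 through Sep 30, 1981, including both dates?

10

Occurrences land 2·i days after Sep 5, 1981 for i = 0, 1, 2, …
Sep 10, 1981 is 5 days after the start; 5 ÷ 2 = 2 remainder 1; since the remainder is 1, round up to i = 3. First occurrence in the window: #4 on Sep 11, 1981 (3×2 = 6 days in).
Sep 30, 1981 is 25 days after the start; 25 ÷ 2 = 12 remainder 1. Last occurrence in the window: #13 on Sep 29, 1981.
Occurrences #4 through #13: 10 in total.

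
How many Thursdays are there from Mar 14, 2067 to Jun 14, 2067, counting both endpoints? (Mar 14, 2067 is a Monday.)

13

Mar 14, 2067 is a Monday; the first Thursday on or after it is Mar 17, 2067 (3 days later).
From Mar 17, 2067 to Jun 14, 2067: 14 + 30 + 31 + 14 = 89 days (rest of Mar, Apr, May, Jun).
89 ÷ 7 = 12 full weeks with remainder 5, so 12 more Thursdays after the first → 13.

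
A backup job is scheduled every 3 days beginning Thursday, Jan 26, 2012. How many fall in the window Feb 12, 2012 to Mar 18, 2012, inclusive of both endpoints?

Occurrences land 3·i days after Jan 26, 2012 for i = 0, 1, 2, …
Feb 12, 2012 is 17 days after the start; 17 ÷ 3 = 5 remainder 2; since the remainder is 2, round up to i = 6. First occurrence in the window: #7 on Feb 13, 2012 (6×3 = 18 days in).
Mar 18, 2012 is 52 days after the start; 52 ÷ 3 = 17 remainder 1. Last occurrence in the window: #18 on Mar 17, 2012.
Occurrences #7 through #18: 12 in total.

12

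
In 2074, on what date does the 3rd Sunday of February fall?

February 18, 2074

February 2074 begins on a Thursday, so the first Sunday is February 4 (3 days later).
The 3rd Sunday is 2 weeks later: 4 + 14 = 18.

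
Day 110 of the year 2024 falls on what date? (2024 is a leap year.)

January has 31 days (110 − 31 = 79 remain).
February has 29 days (79 − 29 = 50 remain).
March has 31 days (50 − 31 = 19 remain).
19 into April → April 19.

19 April 2024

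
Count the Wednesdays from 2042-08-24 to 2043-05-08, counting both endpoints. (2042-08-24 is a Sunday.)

37

2042-08-24 is a Sunday; the first Wednesday on or after it is 2042-08-27 (3 days later).
From 2042-08-27 to 2043-05-08: 4 + 30 + 31 + 30 + 31 + 31 + 28 + 31 + 30 + 8 = 254 days (rest of August, September, October, November, December, January, February, March, April, May).
254 ÷ 7 = 36 full weeks with remainder 2, so 36 more Wednesdays after the first → 37.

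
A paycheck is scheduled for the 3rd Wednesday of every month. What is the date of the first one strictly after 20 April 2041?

April 2041 starts on a Monday; its first Wednesday is the 3rd, so the 3rd Wednesday is the 17th — 17 April 2041.
That is not after 20 April 2041, so look at May 2041.
May 2041 starts on a Wednesday; its first Wednesday is the 1st, so the 3rd Wednesday is the 15th — 15 May 2041.

15 May 2041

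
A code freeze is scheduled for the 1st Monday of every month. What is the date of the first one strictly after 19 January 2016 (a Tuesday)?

January 2016 starts on a Friday, so its 1st Monday is 4 January 2016 (3 days in).
That is not after 19 January 2016, so look at February 2016.
February 2016 starts on a Monday, so its 1st Monday is 1 February 2016.

1 February 2016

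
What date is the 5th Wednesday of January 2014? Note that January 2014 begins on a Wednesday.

January 29, 2014

January 2014 begins on a Wednesday, so the first Wednesday is January 1.
The 5th Wednesday is 4 weeks later: 1 + 28 = 29.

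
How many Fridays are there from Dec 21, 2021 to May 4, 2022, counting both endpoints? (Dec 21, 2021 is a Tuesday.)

Dec 21, 2021 is a Tuesday; the first Friday on or after it is Dec 24, 2021 (3 days later).
From Dec 24, 2021 to May 4, 2022: 7 + 31 + 28 + 31 + 30 + 4 = 131 days (rest of Dec, Jan, Feb, Mar, Apr, May).
131 ÷ 7 = 18 full weeks with remainder 5, so 18 more Fridays after the first → 19.

19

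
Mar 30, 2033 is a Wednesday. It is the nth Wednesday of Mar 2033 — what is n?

Day 30 falls in week ⌈30/7⌉ of the month.
Days 1–7 hold the 1st Wednesday, 8–14 the 2nd, 15–21 the 3rd, 22–28 the 4th, 29–31 the 5th.
30 is in the range for the 5th.

5th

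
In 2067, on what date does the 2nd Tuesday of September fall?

September 13, 2067

The first Tuesday of September 2067 is September 6.
The 2nd Tuesday is 1 weeks later: 6 + 7 = 13.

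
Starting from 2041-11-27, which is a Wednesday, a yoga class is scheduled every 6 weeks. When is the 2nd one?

The 2nd occurrence is 1 interval after the first: 1 × 42 = 42 days after 2041-11-27.
November has 30 days — 3 days to the end of November leaves 39.
December has 31 days (8 left).
8 days into January → 2042-01-08.

2042-01-08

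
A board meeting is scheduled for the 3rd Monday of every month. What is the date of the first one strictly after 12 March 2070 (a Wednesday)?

March 2070 starts on a Saturday; its first Monday is the 3rd, so the 3rd Monday is the 17th — 17 March 2070.
17 March 2070 is after 12 March 2070, so that is the next one.

17 March 2070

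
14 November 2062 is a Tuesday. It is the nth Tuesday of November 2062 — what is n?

Day 14 falls in week ⌈14/7⌉ of the month.
Days 1–7 hold the 1st Tuesday, 8–14 the 2nd, 15–21 the 3rd, 22–28 the 4th, 29–31 the 5th.
14 is in the range for the 2nd.

2nd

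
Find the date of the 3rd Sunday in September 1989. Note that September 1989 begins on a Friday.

September 1989 begins on a Friday, so the first Sunday is September 3 (2 days later).
The 3rd Sunday is 2 weeks later: 3 + 14 = 17.

17 September 1989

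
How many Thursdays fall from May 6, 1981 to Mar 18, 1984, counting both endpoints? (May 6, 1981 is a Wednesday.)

150

May 6, 1981 is a Wednesday; the first Thursday on or after it is May 7, 1981 (1 day later).
From May 7, 1981 to Mar 18, 1984: 238 + 365 + 365 + 78 = 1046 days (rest of 1981, 1982, 1983, to Mar 18, 1984 in 1984).
1046 ÷ 7 = 149 full weeks with remainder 3, so 149 more Thursdays after the first → 150.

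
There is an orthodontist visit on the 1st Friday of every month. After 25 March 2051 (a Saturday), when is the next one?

March 2051 starts on a Wednesday, so its 1st Friday is 3 March 2051 (2 days in).
That is not after 25 March 2051, so look at April 2051.
April 2051 starts on a Saturday, so its 1st Friday is 7 April 2051 (6 days in).

7 April 2051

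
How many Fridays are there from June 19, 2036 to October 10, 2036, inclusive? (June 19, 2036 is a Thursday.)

17

June 19, 2036 is a Thursday; the first Friday on or after it is June 20, 2036 (1 day later).
From June 20, 2036 to October 10, 2036: 10 + 31 + 31 + 30 + 10 = 112 days (rest of June, July, August, September, October).
112 ÷ 7 = 16 full weeks with remainder 0, so 16 more Fridays after the first → 17.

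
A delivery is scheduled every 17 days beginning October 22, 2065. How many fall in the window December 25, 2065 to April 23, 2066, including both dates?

Occurrences land 17·i days after October 22, 2065 for i = 0, 1, 2, …
December 25, 2065 is 64 days after the start; 64 ÷ 17 = 3 remainder 13; since the remainder is 13, round up to i = 4. First occurrence in the window: #5 on December 29, 2065 (4×17 = 68 days in).
April 23, 2066 is 183 days after the start; 183 ÷ 17 = 10 remainder 13. Last occurrence in the window: #11 on April 10, 2066.
Occurrences #5 through #11: 7 in total.

7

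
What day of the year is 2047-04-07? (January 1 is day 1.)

97

Days in months before April: 31 + 28 + 31 = 90.
Plus 7 days into April → day 97.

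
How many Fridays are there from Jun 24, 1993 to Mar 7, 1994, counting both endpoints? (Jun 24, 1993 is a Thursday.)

Jun 24, 1993 is a Thursday; the first Friday on or after it is Jun 25, 1993 (1 day later).
From Jun 25, 1993 to Mar 7, 1994: 5 + 31 + 31 + 30 + 31 + 30 + 31 + 31 + 28 + 7 = 255 days (rest of Jun, Jul, Aug, Sep, Oct, Nov, Dec, Jan, Feb, Mar).
255 ÷ 7 = 36 full weeks with remainder 3, so 36 more Fridays after the first → 37.

37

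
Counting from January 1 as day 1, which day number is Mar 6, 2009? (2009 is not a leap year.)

65

Days in months before Mar: 31 + 28 = 59.
Plus 6 days into Mar → day 65.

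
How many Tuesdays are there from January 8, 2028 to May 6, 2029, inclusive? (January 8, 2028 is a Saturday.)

69

January 8, 2028 is a Saturday; the first Tuesday on or after it is January 11, 2028 (3 days later).
From January 11, 2028 to May 6, 2029: 355 + 126 = 481 days (rest of 2028, to May 6, 2029 in 2029).
481 ÷ 7 = 68 full weeks with remainder 5, so 68 more Tuesdays after the first → 69.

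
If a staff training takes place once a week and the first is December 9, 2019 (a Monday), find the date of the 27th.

The 27th occurrence is 26 intervals after the first: 26 × 7 = 182 days after December 9, 2019.
December has 31 days — 22 days to the end of December leaves 160.
January has 31 days (129 left).
February has 29 days (100 left).
March has 31 days (69 left).
April has 30 days (39 left).
May has 31 days (8 left).
8 days into June → June 8, 2020.

June 8, 2020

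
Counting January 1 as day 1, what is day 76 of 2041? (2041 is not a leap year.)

March 17, 2041

January has 31 days (76 − 31 = 45 remain).
February has 28 days (45 − 28 = 17 remain).
17 into March → March 17.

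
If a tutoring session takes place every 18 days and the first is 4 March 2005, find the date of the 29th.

21 July 2006

The 29th occurrence is 28 intervals after the first: 28 × 18 = 504 days after 4 March 2005.
March has 31 days — 27 days to the end of March leaves 477.
From end of March to end of 2005 is 275 days (202 left).
January has 31 days (171 left).
February has 28 days (143 left).
March has 31 days (112 left).
April has 30 days (82 left).
May has 31 days (51 left).
June has 30 days (21 left).
21 days into July → 21 July 2006.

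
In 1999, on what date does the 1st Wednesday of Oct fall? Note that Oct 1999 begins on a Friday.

Oct 1999 begins on a Friday, so the first Wednesday is Oct 6 (5 days later).

Oct 6, 1999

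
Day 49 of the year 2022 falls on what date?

2022-02-18

January has 31 days (49 − 31 = 18 remain).
18 into February → February 18.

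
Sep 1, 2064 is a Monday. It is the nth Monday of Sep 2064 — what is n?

1st

Day 1 falls in week ⌈1/7⌉ of the month.
Days 1–7 hold the 1st Monday, 8–14 the 2nd, 15–21 the 3rd, 22–28 the 4th, 29–31 the 5th.
1 is in the range for the 1st.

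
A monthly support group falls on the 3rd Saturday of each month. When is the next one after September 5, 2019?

September 21, 2019

September 2019 starts on a Sunday; its first Saturday is the 7th, so the 3rd Saturday is the 21st — September 21, 2019.
September 21, 2019 is after September 5, 2019, so that is the next one.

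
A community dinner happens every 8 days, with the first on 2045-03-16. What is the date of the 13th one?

2045-06-20

The 13th occurrence is 12 intervals after the first: 12 × 8 = 96 days after 2045-03-16.
March has 31 days — 15 days to the end of March leaves 81.
April has 30 days (51 left).
May has 31 days (20 left).
20 days into June → 2045-06-20.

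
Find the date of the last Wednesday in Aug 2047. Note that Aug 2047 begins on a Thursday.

Aug 2047 begins on a Thursday, so the first Wednesday is Aug 7 (6 days later).
Aug 2047 has 31 days. Adding weeks: 7, 14, 21, 28 — the last one ≤ 31 is the 28th.

Aug 28, 2047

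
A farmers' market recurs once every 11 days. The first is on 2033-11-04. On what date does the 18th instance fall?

2034-05-10

The 18th occurrence is 17 intervals after the first: 17 × 11 = 187 days after 2033-11-04.
November has 30 days — 26 days to the end of November leaves 161.
December has 31 days (130 left).
January has 31 days (99 left).
February has 28 days (71 left).
March has 31 days (40 left).
April has 30 days (10 left).
10 days into May → 2034-05-10.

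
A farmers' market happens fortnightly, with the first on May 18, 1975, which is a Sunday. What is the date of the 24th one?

Apr 4, 1976

The 24th occurrence is 23 intervals after the first: 23 × 14 = 322 days after May 18, 1975.
May has 31 days — 13 days to the end of May leaves 309.
Jun has 30 days (279 left).
Jul has 31 days (248 left).
Aug has 31 days (217 left).
Sep has 30 days (187 left).
Oct has 31 days (156 left).
Nov has 30 days (126 left).
Dec has 31 days (95 left).
Jan has 31 days (64 left).
Feb has 29 days (35 left).
Mar has 31 days (4 left).
4 days into Apr → Apr 4, 1976.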